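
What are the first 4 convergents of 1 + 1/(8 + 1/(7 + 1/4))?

1/1, 9/8, 64/57, 265/236

Using the convergent recurrence p_i = a_i*p_{i-1} + p_{i-2}, q_i = a_i*q_{i-1} + q_{i-2} with p_{-2}=0, p_{-1}=1, q_{-2}=1, q_{-1}=0:
  i=0: a_0=1, p_0 = 1*1 + 0 = 1, q_0 = 1*0 + 1 = 1.
  i=1: a_1=8, p_1 = 8*1 + 1 = 9, q_1 = 8*1 + 0 = 8.
  i=2: a_2=7, p_2 = 7*9 + 1 = 64, q_2 = 7*8 + 1 = 57.
  i=3: a_3=4, p_3 = 4*64 + 9 = 265, q_3 = 4*57 + 8 = 236.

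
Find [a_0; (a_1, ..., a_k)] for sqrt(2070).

Write x_i = (sqrt(2070) + m_i)/d_i with (m_0, d_0) = (0, 1). a_0 = floor(sqrt(2070)) = 45, since 45^2 = 2025 <= 2070 < 2116 = 46^2.
Iterate m_{i+1} = d_i*a_i - m_i, d_{i+1} = (2070 - m_{i+1}^2)/d_i, a_{i+1} = floor((a_0 + m_{i+1})/d_{i+1}):
  m_1 = 1*45 - 0 = 45, d_1 = (2070 - 45^2)/1 = 45/1 = 45, a_1 = floor((45 + 45)/45) = 2.
  m_2 = 45*2 - 45 = 45, d_2 = (2070 - 45^2)/45 = 45/45 = 1, a_2 = floor((45 + 45)/1) = 90.
  m_3 = 1*90 - 45 = 45, d_3 = (2070 - 45^2)/1 = 45/1 = 45: (m_3, d_3) = (m_1, d_1) = (45, 45), so from here the quotients repeat a_1, a_2; the period length is 2.
Hence the expansion of sqrt(2070) is a_0 = 45 followed by the repeating block 2, 90 (period 2).

[45; (2, 90)]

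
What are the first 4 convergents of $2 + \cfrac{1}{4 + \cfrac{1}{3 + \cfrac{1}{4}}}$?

Using the convergent recurrence p_i = a_i*p_{i-1} + p_{i-2}, q_i = a_i*q_{i-1} + q_{i-2} with p_{-2}=0, p_{-1}=1, q_{-2}=1, q_{-1}=0:
  i=0: a_0=2, p_0 = 2*1 + 0 = 2, q_0 = 2*0 + 1 = 1.
  i=1: a_1=4, p_1 = 4*2 + 1 = 9, q_1 = 4*1 + 0 = 4.
  i=2: a_2=3, p_2 = 3*9 + 2 = 29, q_2 = 3*4 + 1 = 13.
  i=3: a_3=4, p_3 = 4*29 + 9 = 125, q_3 = 4*13 + 4 = 56.

2/1, 9/4, 29/13, 125/56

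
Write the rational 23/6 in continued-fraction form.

Run the Euclidean algorithm on 23 and 6; the successive quotients are the partial quotients a_0, a_1, ... (each step inverts the fractional part left over by the previous one):
  23 = 3*6 + 5, so a_0 = 3.
  6 = 1*5 + 1, so a_1 = 1.
  5 = 5*1 + 0, so a_2 = 5.
The remainder reaches 0 after 3 divisions, so the expansion has 3 partial quotients, read off in order.

[3; 1, 5]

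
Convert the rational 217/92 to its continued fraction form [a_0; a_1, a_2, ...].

Run the Euclidean algorithm on 217 and 92; the successive quotients are the partial quotients a_0, a_1, ... (each step inverts the fractional part left over by the previous one):
  217 = 2*92 + 33, so a_0 = 2.
  92 = 2*33 + 26, so a_1 = 2.
  33 = 1*26 + 7, so a_2 = 1.
  26 = 3*7 + 5, so a_3 = 3.
  7 = 1*5 + 2, so a_4 = 1.
  5 = 2*2 + 1, so a_5 = 2.
  2 = 2*1 + 0, so a_6 = 2.
The remainder reaches 0 after 7 divisions, so the expansion has 7 partial quotients, read off in order.

[2; 2, 1, 3, 1, 2, 2]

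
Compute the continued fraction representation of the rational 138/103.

Run the Euclidean algorithm on 138 and 103; the successive quotients are the partial quotients a_0, a_1, ... (each step inverts the fractional part left over by the previous one):
  138 = 1*103 + 35, so a_0 = 1.
  103 = 2*35 + 33, so a_1 = 2.
  35 = 1*33 + 2, so a_2 = 1.
  33 = 16*2 + 1, so a_3 = 16.
  2 = 2*1 + 0, so a_4 = 2.
The remainder reaches 0 after 5 divisions, so the expansion has 5 partial quotients, read off in order.

[1; 2, 1, 16, 2]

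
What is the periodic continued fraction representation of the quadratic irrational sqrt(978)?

Write x_i = (sqrt(978) + m_i)/d_i with (m_0, d_0) = (0, 1). a_0 = floor(sqrt(978)) = 31, since 31^2 = 961 <= 978 < 1024 = 32^2.
Iterate m_{i+1} = d_i*a_i - m_i, d_{i+1} = (978 - m_{i+1}^2)/d_i, a_{i+1} = floor((a_0 + m_{i+1})/d_{i+1}):
  m_1 = 1*31 - 0 = 31, d_1 = (978 - 31^2)/1 = 17/1 = 17, a_1 = floor((31 + 31)/17) = 3.
  m_2 = 17*3 - 31 = 20, d_2 = (978 - 20^2)/17 = 578/17 = 34, a_2 = floor((31 + 20)/34) = 1.
  m_3 = 34*1 - 20 = 14, d_3 = (978 - 14^2)/34 = 782/34 = 23, a_3 = floor((31 + 14)/23) = 1.
  m_4 = 23*1 - 14 = 9, d_4 = (978 - 9^2)/23 = 897/23 = 39, a_4 = floor((31 + 9)/39) = 1.
  m_5 = 39*1 - 9 = 30, d_5 = (978 - 30^2)/39 = 78/39 = 2, a_5 = floor((31 + 30)/2) = 30.
  m_6 = 2*30 - 30 = 30, d_6 = (978 - 30^2)/2 = 78/2 = 39, a_6 = floor((31 + 30)/39) = 1.
  m_7 = 39*1 - 30 = 9, d_7 = (978 - 9^2)/39 = 897/39 = 23, a_7 = floor((31 + 9)/23) = 1.
  m_8 = 23*1 - 9 = 14, d_8 = (978 - 14^2)/23 = 782/23 = 34, a_8 = floor((31 + 14)/34) = 1.
  m_9 = 34*1 - 14 = 20, d_9 = (978 - 20^2)/34 = 578/34 = 17, a_9 = floor((31 + 20)/17) = 3.
  m_10 = 17*3 - 20 = 31, d_10 = (978 - 31^2)/17 = 17/17 = 1, a_10 = floor((31 + 31)/1) = 62.
  m_11 = 1*62 - 31 = 31, d_11 = (978 - 31^2)/1 = 17/1 = 17: (m_11, d_11) = (m_1, d_1) = (31, 17), so from here the quotients repeat a_1, ..., a_10; the period length is 10.
Hence the expansion of sqrt(978) is a_0 = 31 followed by the repeating block 3, 1, 1, 1, 30, 1, 1, 1, 3, 62 (period 10).

[31; (3, 1, 1, 1, 30, 1, 1, 1, 3, 62)]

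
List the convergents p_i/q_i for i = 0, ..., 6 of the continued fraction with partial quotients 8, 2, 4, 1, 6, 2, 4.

8/1, 17/2, 76/9, 93/11, 634/75, 1361/161, 6078/719

Using the convergent recurrence p_i = a_i*p_{i-1} + p_{i-2}, q_i = a_i*q_{i-1} + q_{i-2} with p_{-2}=0, p_{-1}=1, q_{-2}=1, q_{-1}=0:
  i=0: a_0=8, p_0 = 8*1 + 0 = 8, q_0 = 8*0 + 1 = 1.
  i=1: a_1=2, p_1 = 2*8 + 1 = 17, q_1 = 2*1 + 0 = 2.
  i=2: a_2=4, p_2 = 4*17 + 8 = 76, q_2 = 4*2 + 1 = 9.
  i=3: a_3=1, p_3 = 1*76 + 17 = 93, q_3 = 1*9 + 2 = 11.
  i=4: a_4=6, p_4 = 6*93 + 76 = 634, q_4 = 6*11 + 9 = 75.
  i=5: a_5=2, p_5 = 2*634 + 93 = 1361, q_5 = 2*75 + 11 = 161.
  i=6: a_6=4, p_6 = 4*1361 + 634 = 6078, q_6 = 4*161 + 75 = 719.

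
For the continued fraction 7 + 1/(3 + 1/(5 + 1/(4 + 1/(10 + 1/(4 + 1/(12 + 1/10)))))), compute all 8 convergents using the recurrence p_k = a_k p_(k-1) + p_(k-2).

Using the convergent recurrence p_i = a_i*p_{i-1} + p_{i-2}, q_i = a_i*q_{i-1} + q_{i-2} with p_{-2}=0, p_{-1}=1, q_{-2}=1, q_{-1}=0:
  i=0: a_0=7, p_0 = 7*1 + 0 = 7, q_0 = 7*0 + 1 = 1.
  i=1: a_1=3, p_1 = 3*7 + 1 = 22, q_1 = 3*1 + 0 = 3.
  i=2: a_2=5, p_2 = 5*22 + 7 = 117, q_2 = 5*3 + 1 = 16.
  i=3: a_3=4, p_3 = 4*117 + 22 = 490, q_3 = 4*16 + 3 = 67.
  i=4: a_4=10, p_4 = 10*490 + 117 = 5017, q_4 = 10*67 + 16 = 686.
  i=5: a_5=4, p_5 = 4*5017 + 490 = 20558, q_5 = 4*686 + 67 = 2811.
  i=6: a_6=12, p_6 = 12*20558 + 5017 = 251713, q_6 = 12*2811 + 686 = 34418.
  i=7: a_7=10, p_7 = 10*251713 + 20558 = 2537688, q_7 = 10*34418 + 2811 = 346991.

7/1, 22/3, 117/16, 490/67, 5017/686, 20558/2811, 251713/34418, 2537688/346991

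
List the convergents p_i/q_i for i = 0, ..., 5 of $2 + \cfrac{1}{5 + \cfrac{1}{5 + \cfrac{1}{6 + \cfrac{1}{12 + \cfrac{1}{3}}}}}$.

Using the convergent recurrence p_i = a_i*p_{i-1} + p_{i-2}, q_i = a_i*q_{i-1} + q_{i-2} with p_{-2}=0, p_{-1}=1, q_{-2}=1, q_{-1}=0:
  i=0: a_0=2, p_0 = 2*1 + 0 = 2, q_0 = 2*0 + 1 = 1.
  i=1: a_1=5, p_1 = 5*2 + 1 = 11, q_1 = 5*1 + 0 = 5.
  i=2: a_2=5, p_2 = 5*11 + 2 = 57, q_2 = 5*5 + 1 = 26.
  i=3: a_3=6, p_3 = 6*57 + 11 = 353, q_3 = 6*26 + 5 = 161.
  i=4: a_4=12, p_4 = 12*353 + 57 = 4293, q_4 = 12*161 + 26 = 1958.
  i=5: a_5=3, p_5 = 3*4293 + 353 = 13232, q_5 = 3*1958 + 161 = 6035.

2/1, 11/5, 57/26, 353/161, 4293/1958, 13232/6035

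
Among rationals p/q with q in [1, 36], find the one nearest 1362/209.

Expand x = 1362/209 as a continued fraction with the Euclidean algorithm:
  1362 = 6*209 + 108, so a_0 = 6.
  209 = 1*108 + 101, so a_1 = 1.
  108 = 1*101 + 7, so a_2 = 1.
  101 = 14*7 + 3, so a_3 = 14.
  7 = 2*3 + 1, so a_4 = 2.
  3 = 3*1 + 0, so a_5 = 3.
so x = [6; 1, 1, 14, 2, 3].
Convergents (p_i = a_i*p_{i-1} + p_{i-2}, q_i = a_i*q_{i-1} + q_{i-2} with p_{-2}=0, p_{-1}=1, q_{-2}=1, q_{-1}=0), until the denominator exceeds 36:
  i=0: a_0=6, p_0 = 6*1 + 0 = 6, q_0 = 6*0 + 1 = 1.
  i=1: a_1=1, p_1 = 1*6 + 1 = 7, q_1 = 1*1 + 0 = 1.
  i=2: a_2=1, p_2 = 1*7 + 6 = 13, q_2 = 1*1 + 1 = 2.
  i=3: a_3=14, p_3 = 14*13 + 7 = 189, q_3 = 14*2 + 1 = 29.
  i=4: a_4=2, p_4 = 2*189 + 13 = 391, q_4 = 2*29 + 2 = 60.
q_4 = 60 > 36, so the last convergent with denominator <= 36 is p_3/q_3 = 189/29.
The closest fraction with denominator <= 36 is either p_3/q_3 or the intermediate fraction (k*p_3 + p_2)/(k*q_3 + q_2) with the largest k >= 1 whose denominator stays <= 36; these approach x as k grows, and every other convergent or intermediate fraction in range is farther away.
Largest k: floor((36 - q_2)/q_3) = floor((36 - 2)/29) = 1.
That gives (1*189 + 13)/(1*29 + 2) = 202/31.
Compare the errors: |x - 189/29| = |1362*29 - 189*209|/(209*29) = 3/6061, and |x - 202/31| = |1362*31 - 202*209|/(209*31) = 4/6479.
Cross-multiplying, 3*6479 = 19437 < 24244 = 4*6061, so 3/6061 is smaller: the convergent 189/29 is closer to x than 202/31.

189/29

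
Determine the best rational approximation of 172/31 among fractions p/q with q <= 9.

50/9

Expand x = 172/31 as a continued fraction with the Euclidean algorithm:
  172 = 5*31 + 17, so a_0 = 5.
  31 = 1*17 + 14, so a_1 = 1.
  17 = 1*14 + 3, so a_2 = 1.
  14 = 4*3 + 2, so a_3 = 4.
  3 = 1*2 + 1, so a_4 = 1.
  2 = 2*1 + 0, so a_5 = 2.
so x = [5; 1, 1, 4, 1, 2].
Convergents (p_i = a_i*p_{i-1} + p_{i-2}, q_i = a_i*q_{i-1} + q_{i-2} with p_{-2}=0, p_{-1}=1, q_{-2}=1, q_{-1}=0), until the denominator exceeds 9:
  i=0: a_0=5, p_0 = 5*1 + 0 = 5, q_0 = 5*0 + 1 = 1.
  i=1: a_1=1, p_1 = 1*5 + 1 = 6, q_1 = 1*1 + 0 = 1.
  i=2: a_2=1, p_2 = 1*6 + 5 = 11, q_2 = 1*1 + 1 = 2.
  i=3: a_3=4, p_3 = 4*11 + 6 = 50, q_3 = 4*2 + 1 = 9.
  i=4: a_4=1, p_4 = 1*50 + 11 = 61, q_4 = 1*9 + 2 = 11.
q_4 = 11 > 9, so the last convergent with denominator <= 9 is p_3/q_3 = 50/9.
The closest fraction with denominator <= 9 is either p_3/q_3 or the intermediate fraction (k*p_3 + p_2)/(k*q_3 + q_2) with the largest k >= 1 whose denominator stays <= 9; these approach x as k grows, and every other convergent or intermediate fraction in range is farther away.
Largest k: floor((9 - q_2)/q_3) = floor((9 - 2)/9) = 0.
Since k = 0, no intermediate fraction beyond p_3/q_3 has denominator <= 9, so the convergent 50/9 is the closest (its error is |172*9 - 50*31|/(31*9) = 2/279).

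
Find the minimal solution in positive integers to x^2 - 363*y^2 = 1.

(x, y) = (362, 19)

First expand sqrt(363) as a continued fraction. With x_i = (sqrt(363) + m_i)/d_i and (m_0, d_0) = (0, 1): a_0 = floor(sqrt(363)) = 19, since 19^2 = 361 <= 363 < 400 = 20^2.
Iterate m_{i+1} = d_i*a_i - m_i, d_{i+1} = (363 - m_{i+1}^2)/d_i, a_{i+1} = floor((a_0 + m_{i+1})/d_{i+1}):
  m_1 = 1*19 - 0 = 19, d_1 = (363 - 19^2)/1 = 2/1 = 2, a_1 = floor((19 + 19)/2) = 19.
  m_2 = 2*19 - 19 = 19, d_2 = (363 - 19^2)/2 = 2/2 = 1, a_2 = floor((19 + 19)/1) = 38.
  m_3 = 1*38 - 19 = 19, d_3 = (363 - 19^2)/1 = 2/1 = 2: (m_3, d_3) = (m_1, d_1) = (19, 2), so from here the quotients repeat a_1, a_2; the period length is 2.
So sqrt(363) = [19; (19, 38)] with period length k = 2.
k is even, so the fundamental solution of x^2 - 363y^2 = 1 is (p_{k-1}, q_{k-1}) = (p_1, q_1); compute convergents through index 1.
Convergents (p_i = a_i*p_{i-1} + p_{i-2}, q_i = a_i*q_{i-1} + q_{i-2} with p_{-2}=0, p_{-1}=1, q_{-2}=1, q_{-1}=0):
  i=0: a_0=19, p_0 = 19*1 + 0 = 19, q_0 = 19*0 + 1 = 1.
  i=1: a_1=19, p_1 = 19*19 + 1 = 362, q_1 = 19*1 + 0 = 19.
Check: 362^2 - 363*19^2 = 131044 - 131043 = 1, so (x, y) = (362, 19) solves the equation, and by the theorem it is the least positive solution.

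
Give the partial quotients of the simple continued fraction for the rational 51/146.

Run the Euclidean algorithm on 51 and 146; the successive quotients are the partial quotients a_0, a_1, ... (each step inverts the fractional part left over by the previous one):
  51 = 0*146 + 51, so a_0 = 0.
  146 = 2*51 + 44, so a_1 = 2.
  51 = 1*44 + 7, so a_2 = 1.
  44 = 6*7 + 2, so a_3 = 6.
  7 = 3*2 + 1, so a_4 = 3.
  2 = 2*1 + 0, so a_5 = 2.
The remainder reaches 0 after 6 divisions, so the expansion has 6 partial quotients, read off in order.

[0; 2, 1, 6, 3, 2]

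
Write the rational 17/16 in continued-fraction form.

[1; 16]

Run the Euclidean algorithm on 17 and 16; the successive quotients are the partial quotients a_0, a_1, ... (each step inverts the fractional part left over by the previous one):
  17 = 1*16 + 1, so a_0 = 1.
  16 = 16*1 + 0, so a_1 = 16.
The remainder reaches 0 after 2 divisions, so the expansion has 2 partial quotients, read off in order.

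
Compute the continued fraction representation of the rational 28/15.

[1; 1, 6, 2]

Run the Euclidean algorithm on 28 and 15; the successive quotients are the partial quotients a_0, a_1, ... (each step inverts the fractional part left over by the previous one):
  28 = 1*15 + 13, so a_0 = 1.
  15 = 1*13 + 2, so a_1 = 1.
  13 = 6*2 + 1, so a_2 = 6.
  2 = 2*1 + 0, so a_3 = 2.
The remainder reaches 0 after 4 divisions, so the expansion has 4 partial quotients, read off in order.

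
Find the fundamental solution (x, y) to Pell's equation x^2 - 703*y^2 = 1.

(x, y) = (1159172, 43719)

First expand sqrt(703) as a continued fraction. With x_i = (sqrt(703) + m_i)/d_i and (m_0, d_0) = (0, 1): a_0 = floor(sqrt(703)) = 26, since 26^2 = 676 <= 703 < 729 = 27^2.
Iterate m_{i+1} = d_i*a_i - m_i, d_{i+1} = (703 - m_{i+1}^2)/d_i, a_{i+1} = floor((a_0 + m_{i+1})/d_{i+1}):
  m_1 = 1*26 - 0 = 26, d_1 = (703 - 26^2)/1 = 27/1 = 27, a_1 = floor((26 + 26)/27) = 1.
  m_2 = 27*1 - 26 = 1, d_2 = (703 - 1^2)/27 = 702/27 = 26, a_2 = floor((26 + 1)/26) = 1.
  m_3 = 26*1 - 1 = 25, d_3 = (703 - 25^2)/26 = 78/26 = 3, a_3 = floor((26 + 25)/3) = 17.
  m_4 = 3*17 - 25 = 26, d_4 = (703 - 26^2)/3 = 27/3 = 9, a_4 = floor((26 + 26)/9) = 5.
  m_5 = 9*5 - 26 = 19, d_5 = (703 - 19^2)/9 = 342/9 = 38, a_5 = floor((26 + 19)/38) = 1.
  m_6 = 38*1 - 19 = 19, d_6 = (703 - 19^2)/38 = 342/38 = 9, a_6 = floor((26 + 19)/9) = 5.
  m_7 = 9*5 - 19 = 26, d_7 = (703 - 26^2)/9 = 27/9 = 3, a_7 = floor((26 + 26)/3) = 17.
  m_8 = 3*17 - 26 = 25, d_8 = (703 - 25^2)/3 = 78/3 = 26, a_8 = floor((26 + 25)/26) = 1.
  m_9 = 26*1 - 25 = 1, d_9 = (703 - 1^2)/26 = 702/26 = 27, a_9 = floor((26 + 1)/27) = 1.
  m_10 = 27*1 - 1 = 26, d_10 = (703 - 26^2)/27 = 27/27 = 1, a_10 = floor((26 + 26)/1) = 52.
  m_11 = 1*52 - 26 = 26, d_11 = (703 - 26^2)/1 = 27/1 = 27: (m_11, d_11) = (m_1, d_1) = (26, 27), so from here the quotients repeat a_1, ..., a_10; the period length is 10.
So sqrt(703) = [26; (1, 1, 17, 5, 1, 5, 17, 1, 1, 52)] with period length k = 10.
k is even, so the fundamental solution of x^2 - 703y^2 = 1 is (p_{k-1}, q_{k-1}) = (p_9, q_9); compute convergents through index 9.
Convergents (p_i = a_i*p_{i-1} + p_{i-2}, q_i = a_i*q_{i-1} + q_{i-2} with p_{-2}=0, p_{-1}=1, q_{-2}=1, q_{-1}=0):
  i=0: a_0=26, p_0 = 26*1 + 0 = 26, q_0 = 26*0 + 1 = 1.
  i=1: a_1=1, p_1 = 1*26 + 1 = 27, q_1 = 1*1 + 0 = 1.
  i=2: a_2=1, p_2 = 1*27 + 26 = 53, q_2 = 1*1 + 1 = 2.
  i=3: a_3=17, p_3 = 17*53 + 27 = 928, q_3 = 17*2 + 1 = 35.
  i=4: a_4=5, p_4 = 5*928 + 53 = 4693, q_4 = 5*35 + 2 = 177.
  i=5: a_5=1, p_5 = 1*4693 + 928 = 5621, q_5 = 1*177 + 35 = 212.
  i=6: a_6=5, p_6 = 5*5621 + 4693 = 32798, q_6 = 5*212 + 177 = 1237.
  i=7: a_7=17, p_7 = 17*32798 + 5621 = 563187, q_7 = 17*1237 + 212 = 21241.
  i=8: a_8=1, p_8 = 1*563187 + 32798 = 595985, q_8 = 1*21241 + 1237 = 22478.
  i=9: a_9=1, p_9 = 1*595985 + 563187 = 1159172, q_9 = 1*22478 + 21241 = 43719.
Check: 1159172^2 - 703*43719^2 = 1343679725584 - 1343679725583 = 1, so (x, y) = (1159172, 43719) solves the equation, and by the theorem it is the least positive solution.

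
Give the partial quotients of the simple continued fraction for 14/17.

[0; 1, 4, 1, 2]

Run the Euclidean algorithm on 14 and 17; the successive quotients are the partial quotients a_0, a_1, ... (each step inverts the fractional part left over by the previous one):
  14 = 0*17 + 14, so a_0 = 0.
  17 = 1*14 + 3, so a_1 = 1.
  14 = 4*3 + 2, so a_2 = 4.
  3 = 1*2 + 1, so a_3 = 1.
  2 = 2*1 + 0, so a_4 = 2.
The remainder reaches 0 after 5 divisions, so the expansion has 5 partial quotients, read off in order.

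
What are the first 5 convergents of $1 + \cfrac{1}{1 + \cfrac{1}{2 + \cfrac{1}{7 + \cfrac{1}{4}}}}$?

1/1, 2/1, 5/3, 37/22, 153/91

Using the convergent recurrence p_i = a_i*p_{i-1} + p_{i-2}, q_i = a_i*q_{i-1} + q_{i-2} with p_{-2}=0, p_{-1}=1, q_{-2}=1, q_{-1}=0:
  i=0: a_0=1, p_0 = 1*1 + 0 = 1, q_0 = 1*0 + 1 = 1.
  i=1: a_1=1, p_1 = 1*1 + 1 = 2, q_1 = 1*1 + 0 = 1.
  i=2: a_2=2, p_2 = 2*2 + 1 = 5, q_2 = 2*1 + 1 = 3.
  i=3: a_3=7, p_3 = 7*5 + 2 = 37, q_3 = 7*3 + 1 = 22.
  i=4: a_4=4, p_4 = 4*37 + 5 = 153, q_4 = 4*22 + 3 = 91.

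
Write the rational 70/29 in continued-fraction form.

[2; 2, 2, 2, 2]

Run the Euclidean algorithm on 70 and 29; the successive quotients are the partial quotients a_0, a_1, ... (each step inverts the fractional part left over by the previous one):
  70 = 2*29 + 12, so a_0 = 2.
  29 = 2*12 + 5, so a_1 = 2.
  12 = 2*5 + 2, so a_2 = 2.
  5 = 2*2 + 1, so a_3 = 2.
  2 = 2*1 + 0, so a_4 = 2.
The remainder reaches 0 after 5 divisions, so the expansion has 5 partial quotients, read off in order.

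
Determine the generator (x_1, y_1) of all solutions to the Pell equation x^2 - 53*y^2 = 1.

(x, y) = (66249, 9100)

First expand sqrt(53) as a continued fraction. With x_i = (sqrt(53) + m_i)/d_i and (m_0, d_0) = (0, 1): a_0 = floor(sqrt(53)) = 7, since 7^2 = 49 <= 53 < 64 = 8^2.
Iterate m_{i+1} = d_i*a_i - m_i, d_{i+1} = (53 - m_{i+1}^2)/d_i, a_{i+1} = floor((a_0 + m_{i+1})/d_{i+1}):
  m_1 = 1*7 - 0 = 7, d_1 = (53 - 7^2)/1 = 4/1 = 4, a_1 = floor((7 + 7)/4) = 3.
  m_2 = 4*3 - 7 = 5, d_2 = (53 - 5^2)/4 = 28/4 = 7, a_2 = floor((7 + 5)/7) = 1.
  m_3 = 7*1 - 5 = 2, d_3 = (53 - 2^2)/7 = 49/7 = 7, a_3 = floor((7 + 2)/7) = 1.
  m_4 = 7*1 - 2 = 5, d_4 = (53 - 5^2)/7 = 28/7 = 4, a_4 = floor((7 + 5)/4) = 3.
  m_5 = 4*3 - 5 = 7, d_5 = (53 - 7^2)/4 = 4/4 = 1, a_5 = floor((7 + 7)/1) = 14.
  m_6 = 1*14 - 7 = 7, d_6 = (53 - 7^2)/1 = 4/1 = 4: (m_6, d_6) = (m_1, d_1) = (7, 4), so from here the quotients repeat a_1, ..., a_5; the period length is 5.
So sqrt(53) = [7; (3, 1, 1, 3, 14)] with period length k = 5.
k is odd, so (p_{k-1}, q_{k-1}) only solves x^2 - 53y^2 = -1 and the fundamental solution of x^2 - 53y^2 = 1 is (p_{2k-1}, q_{2k-1}) = (p_9, q_9); compute convergents through index 9, running through the period twice.
Convergents (p_i = a_i*p_{i-1} + p_{i-2}, q_i = a_i*q_{i-1} + q_{i-2} with p_{-2}=0, p_{-1}=1, q_{-2}=1, q_{-1}=0):
  i=0: a_0=7, p_0 = 7*1 + 0 = 7, q_0 = 7*0 + 1 = 1.
  i=1: a_1=3, p_1 = 3*7 + 1 = 22, q_1 = 3*1 + 0 = 3.
  i=2: a_2=1, p_2 = 1*22 + 7 = 29, q_2 = 1*3 + 1 = 4.
  i=3: a_3=1, p_3 = 1*29 + 22 = 51, q_3 = 1*4 + 3 = 7.
  i=4: a_4=3, p_4 = 3*51 + 29 = 182, q_4 = 3*7 + 4 = 25.
  i=5: a_5=14, p_5 = 14*182 + 51 = 2599, q_5 = 14*25 + 7 = 357.
  i=6: a_6=3, p_6 = 3*2599 + 182 = 7979, q_6 = 3*357 + 25 = 1096.
  i=7: a_7=1, p_7 = 1*7979 + 2599 = 10578, q_7 = 1*1096 + 357 = 1453.
  i=8: a_8=1, p_8 = 1*10578 + 7979 = 18557, q_8 = 1*1453 + 1096 = 2549.
  i=9: a_9=3, p_9 = 3*18557 + 10578 = 66249, q_9 = 3*2549 + 1453 = 9100.
Indeed p_4^2 - 53*q_4^2 = 33124 - 33125 = -1, not +1.
Check: 66249^2 - 53*9100^2 = 4388930001 - 4388930000 = 1, so (x, y) = (66249, 9100) solves the equation, and by the theorem it is the least positive solution.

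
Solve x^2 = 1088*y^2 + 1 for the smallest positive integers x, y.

(x, y) = (33, 1)

First expand sqrt(1088) as a continued fraction. With x_i = (sqrt(1088) + m_i)/d_i and (m_0, d_0) = (0, 1): a_0 = floor(sqrt(1088)) = 32, since 32^2 = 1024 <= 1088 < 1089 = 33^2.
Iterate m_{i+1} = d_i*a_i - m_i, d_{i+1} = (1088 - m_{i+1}^2)/d_i, a_{i+1} = floor((a_0 + m_{i+1})/d_{i+1}):
  m_1 = 1*32 - 0 = 32, d_1 = (1088 - 32^2)/1 = 64/1 = 64, a_1 = floor((32 + 32)/64) = 1.
  m_2 = 64*1 - 32 = 32, d_2 = (1088 - 32^2)/64 = 64/64 = 1, a_2 = floor((32 + 32)/1) = 64.
  m_3 = 1*64 - 32 = 32, d_3 = (1088 - 32^2)/1 = 64/1 = 64: (m_3, d_3) = (m_1, d_1) = (32, 64), so from here the quotients repeat a_1, a_2; the period length is 2.
So sqrt(1088) = [32; (1, 64)] with period length k = 2.
k is even, so the fundamental solution of x^2 - 1088y^2 = 1 is (p_{k-1}, q_{k-1}) = (p_1, q_1); compute convergents through index 1.
Convergents (p_i = a_i*p_{i-1} + p_{i-2}, q_i = a_i*q_{i-1} + q_{i-2} with p_{-2}=0, p_{-1}=1, q_{-2}=1, q_{-1}=0):
  i=0: a_0=32, p_0 = 32*1 + 0 = 32, q_0 = 32*0 + 1 = 1.
  i=1: a_1=1, p_1 = 1*32 + 1 = 33, q_1 = 1*1 + 0 = 1.
Check: 33^2 - 1088*1^2 = 1089 - 1088 = 1, so (x, y) = (33, 1) solves the equation, and by the theorem it is the least positive solution.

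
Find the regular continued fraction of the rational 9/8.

[1; 8]

Run the Euclidean algorithm on 9 and 8; the successive quotients are the partial quotients a_0, a_1, ... (each step inverts the fractional part left over by the previous one):
  9 = 1*8 + 1, so a_0 = 1.
  8 = 8*1 + 0, so a_1 = 8.
The remainder reaches 0 after 2 divisions, so the expansion has 2 partial quotients, read off in order.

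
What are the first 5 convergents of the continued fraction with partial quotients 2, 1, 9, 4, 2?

2/1, 3/1, 29/10, 119/41, 267/92

Using the convergent recurrence p_i = a_i*p_{i-1} + p_{i-2}, q_i = a_i*q_{i-1} + q_{i-2} with p_{-2}=0, p_{-1}=1, q_{-2}=1, q_{-1}=0:
  i=0: a_0=2, p_0 = 2*1 + 0 = 2, q_0 = 2*0 + 1 = 1.
  i=1: a_1=1, p_1 = 1*2 + 1 = 3, q_1 = 1*1 + 0 = 1.
  i=2: a_2=9, p_2 = 9*3 + 2 = 29, q_2 = 9*1 + 1 = 10.
  i=3: a_3=4, p_3 = 4*29 + 3 = 119, q_3 = 4*10 + 1 = 41.
  i=4: a_4=2, p_4 = 2*119 + 29 = 267, q_4 = 2*41 + 10 = 92.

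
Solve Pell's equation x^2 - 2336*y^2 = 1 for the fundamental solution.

First expand sqrt(2336) as a continued fraction. With x_i = (sqrt(2336) + m_i)/d_i and (m_0, d_0) = (0, 1): a_0 = floor(sqrt(2336)) = 48, since 48^2 = 2304 <= 2336 < 2401 = 49^2.
Iterate m_{i+1} = d_i*a_i - m_i, d_{i+1} = (2336 - m_{i+1}^2)/d_i, a_{i+1} = floor((a_0 + m_{i+1})/d_{i+1}):
  m_1 = 1*48 - 0 = 48, d_1 = (2336 - 48^2)/1 = 32/1 = 32, a_1 = floor((48 + 48)/32) = 3.
  m_2 = 32*3 - 48 = 48, d_2 = (2336 - 48^2)/32 = 32/32 = 1, a_2 = floor((48 + 48)/1) = 96.
  m_3 = 1*96 - 48 = 48, d_3 = (2336 - 48^2)/1 = 32/1 = 32: (m_3, d_3) = (m_1, d_1) = (48, 32), so from here the quotients repeat a_1, a_2; the period length is 2.
So sqrt(2336) = [48; (3, 96)] with period length k = 2.
k is even, so the fundamental solution of x^2 - 2336y^2 = 1 is (p_{k-1}, q_{k-1}) = (p_1, q_1); compute convergents through index 1.
Convergents (p_i = a_i*p_{i-1} + p_{i-2}, q_i = a_i*q_{i-1} + q_{i-2} with p_{-2}=0, p_{-1}=1, q_{-2}=1, q_{-1}=0):
  i=0: a_0=48, p_0 = 48*1 + 0 = 48, q_0 = 48*0 + 1 = 1.
  i=1: a_1=3, p_1 = 3*48 + 1 = 145, q_1 = 3*1 + 0 = 3.
Check: 145^2 - 2336*3^2 = 21025 - 21024 = 1, so (x, y) = (145, 3) solves the equation, and by the theorem it is the least positive solution.

(x, y) = (145, 3)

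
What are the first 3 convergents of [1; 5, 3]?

1/1, 6/5, 19/16

Using the convergent recurrence p_i = a_i*p_{i-1} + p_{i-2}, q_i = a_i*q_{i-1} + q_{i-2} with p_{-2}=0, p_{-1}=1, q_{-2}=1, q_{-1}=0:
  i=0: a_0=1, p_0 = 1*1 + 0 = 1, q_0 = 1*0 + 1 = 1.
  i=1: a_1=5, p_1 = 5*1 + 1 = 6, q_1 = 5*1 + 0 = 5.
  i=2: a_2=3, p_2 = 3*6 + 1 = 19, q_2 = 3*5 + 1 = 16.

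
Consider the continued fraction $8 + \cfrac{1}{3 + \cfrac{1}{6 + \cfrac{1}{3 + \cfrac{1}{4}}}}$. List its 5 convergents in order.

8/1, 25/3, 158/19, 499/60, 2154/259

Using the convergent recurrence p_i = a_i*p_{i-1} + p_{i-2}, q_i = a_i*q_{i-1} + q_{i-2} with p_{-2}=0, p_{-1}=1, q_{-2}=1, q_{-1}=0:
  i=0: a_0=8, p_0 = 8*1 + 0 = 8, q_0 = 8*0 + 1 = 1.
  i=1: a_1=3, p_1 = 3*8 + 1 = 25, q_1 = 3*1 + 0 = 3.
  i=2: a_2=6, p_2 = 6*25 + 8 = 158, q_2 = 6*3 + 1 = 19.
  i=3: a_3=3, p_3 = 3*158 + 25 = 499, q_3 = 3*19 + 3 = 60.
  i=4: a_4=4, p_4 = 4*499 + 158 = 2154, q_4 = 4*60 + 19 = 259.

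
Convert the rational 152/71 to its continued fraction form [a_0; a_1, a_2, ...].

[2; 7, 10]

Run the Euclidean algorithm on 152 and 71; the successive quotients are the partial quotients a_0, a_1, ... (each step inverts the fractional part left over by the previous one):
  152 = 2*71 + 10, so a_0 = 2.
  71 = 7*10 + 1, so a_1 = 7.
  10 = 10*1 + 0, so a_2 = 10.
The remainder reaches 0 after 3 divisions, so the expansion has 3 partial quotients, read off in order.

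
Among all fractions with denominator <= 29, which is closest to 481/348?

29/21

Expand x = 481/348 as a continued fraction with the Euclidean algorithm:
  481 = 1*348 + 133, so a_0 = 1.
  348 = 2*133 + 82, so a_1 = 2.
  133 = 1*82 + 51, so a_2 = 1.
  82 = 1*51 + 31, so a_3 = 1.
  51 = 1*31 + 20, so a_4 = 1.
  31 = 1*20 + 11, so a_5 = 1.
  20 = 1*11 + 9, so a_6 = 1.
  11 = 1*9 + 2, so a_7 = 1.
  9 = 4*2 + 1, so a_8 = 4.
  2 = 2*1 + 0, so a_9 = 2.
so x = [1; 2, 1, 1, 1, 1, 1, 1, 4, 2].
Convergents (p_i = a_i*p_{i-1} + p_{i-2}, q_i = a_i*q_{i-1} + q_{i-2} with p_{-2}=0, p_{-1}=1, q_{-2}=1, q_{-1}=0), until the denominator exceeds 29:
  i=0: a_0=1, p_0 = 1*1 + 0 = 1, q_0 = 1*0 + 1 = 1.
  i=1: a_1=2, p_1 = 2*1 + 1 = 3, q_1 = 2*1 + 0 = 2.
  i=2: a_2=1, p_2 = 1*3 + 1 = 4, q_2 = 1*2 + 1 = 3.
  i=3: a_3=1, p_3 = 1*4 + 3 = 7, q_3 = 1*3 + 2 = 5.
  i=4: a_4=1, p_4 = 1*7 + 4 = 11, q_4 = 1*5 + 3 = 8.
  i=5: a_5=1, p_5 = 1*11 + 7 = 18, q_5 = 1*8 + 5 = 13.
  i=6: a_6=1, p_6 = 1*18 + 11 = 29, q_6 = 1*13 + 8 = 21.
  i=7: a_7=1, p_7 = 1*29 + 18 = 47, q_7 = 1*21 + 13 = 34.
q_7 = 34 > 29, so the last convergent with denominator <= 29 is p_6/q_6 = 29/21.
The closest fraction with denominator <= 29 is either p_6/q_6 or the intermediate fraction (k*p_6 + p_5)/(k*q_6 + q_5) with the largest k >= 1 whose denominator stays <= 29; these approach x as k grows, and every other convergent or intermediate fraction in range is farther away.
Largest k: floor((29 - q_5)/q_6) = floor((29 - 13)/21) = 0.
Since k = 0, no intermediate fraction beyond p_6/q_6 has denominator <= 29, so the convergent 29/21 is the closest (its error is |481*21 - 29*348|/(348*21) = 9/7308).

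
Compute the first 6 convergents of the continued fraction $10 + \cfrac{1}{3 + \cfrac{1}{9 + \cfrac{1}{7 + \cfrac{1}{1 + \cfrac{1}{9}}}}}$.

10/1, 31/3, 289/28, 2054/199, 2343/227, 23141/2242

Using the convergent recurrence p_i = a_i*p_{i-1} + p_{i-2}, q_i = a_i*q_{i-1} + q_{i-2} with p_{-2}=0, p_{-1}=1, q_{-2}=1, q_{-1}=0:
  i=0: a_0=10, p_0 = 10*1 + 0 = 10, q_0 = 10*0 + 1 = 1.
  i=1: a_1=3, p_1 = 3*10 + 1 = 31, q_1 = 3*1 + 0 = 3.
  i=2: a_2=9, p_2 = 9*31 + 10 = 289, q_2 = 9*3 + 1 = 28.
  i=3: a_3=7, p_3 = 7*289 + 31 = 2054, q_3 = 7*28 + 3 = 199.
  i=4: a_4=1, p_4 = 1*2054 + 289 = 2343, q_4 = 1*199 + 28 = 227.
  i=5: a_5=9, p_5 = 9*2343 + 2054 = 23141, q_5 = 9*227 + 199 = 2242.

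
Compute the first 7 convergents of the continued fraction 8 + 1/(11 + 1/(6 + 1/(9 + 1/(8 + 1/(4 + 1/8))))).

Using the convergent recurrence p_i = a_i*p_{i-1} + p_{i-2}, q_i = a_i*q_{i-1} + q_{i-2} with p_{-2}=0, p_{-1}=1, q_{-2}=1, q_{-1}=0:
  i=0: a_0=8, p_0 = 8*1 + 0 = 8, q_0 = 8*0 + 1 = 1.
  i=1: a_1=11, p_1 = 11*8 + 1 = 89, q_1 = 11*1 + 0 = 11.
  i=2: a_2=6, p_2 = 6*89 + 8 = 542, q_2 = 6*11 + 1 = 67.
  i=3: a_3=9, p_3 = 9*542 + 89 = 4967, q_3 = 9*67 + 11 = 614.
  i=4: a_4=8, p_4 = 8*4967 + 542 = 40278, q_4 = 8*614 + 67 = 4979.
  i=5: a_5=4, p_5 = 4*40278 + 4967 = 166079, q_5 = 4*4979 + 614 = 20530.
  i=6: a_6=8, p_6 = 8*166079 + 40278 = 1368910, q_6 = 8*20530 + 4979 = 169219.

8/1, 89/11, 542/67, 4967/614, 40278/4979, 166079/20530, 1368910/169219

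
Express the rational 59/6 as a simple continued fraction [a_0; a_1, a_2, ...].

Run the Euclidean algorithm on 59 and 6; the successive quotients are the partial quotients a_0, a_1, ... (each step inverts the fractional part left over by the previous one):
  59 = 9*6 + 5, so a_0 = 9.
  6 = 1*5 + 1, so a_1 = 1.
  5 = 5*1 + 0, so a_2 = 5.
The remainder reaches 0 after 3 divisions, so the expansion has 3 partial quotients, read off in order.

[9; 1, 5]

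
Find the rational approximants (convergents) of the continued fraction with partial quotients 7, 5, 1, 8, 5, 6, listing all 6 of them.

Using the convergent recurrence p_i = a_i*p_{i-1} + p_{i-2}, q_i = a_i*q_{i-1} + q_{i-2} with p_{-2}=0, p_{-1}=1, q_{-2}=1, q_{-1}=0:
  i=0: a_0=7, p_0 = 7*1 + 0 = 7, q_0 = 7*0 + 1 = 1.
  i=1: a_1=5, p_1 = 5*7 + 1 = 36, q_1 = 5*1 + 0 = 5.
  i=2: a_2=1, p_2 = 1*36 + 7 = 43, q_2 = 1*5 + 1 = 6.
  i=3: a_3=8, p_3 = 8*43 + 36 = 380, q_3 = 8*6 + 5 = 53.
  i=4: a_4=5, p_4 = 5*380 + 43 = 1943, q_4 = 5*53 + 6 = 271.
  i=5: a_5=6, p_5 = 6*1943 + 380 = 12038, q_5 = 6*271 + 53 = 1679.

7/1, 36/5, 43/6, 380/53, 1943/271, 12038/1679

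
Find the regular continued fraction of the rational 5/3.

Run the Euclidean algorithm on 5 and 3; the successive quotients are the partial quotients a_0, a_1, ... (each step inverts the fractional part left over by the previous one):
  5 = 1*3 + 2, so a_0 = 1.
  3 = 1*2 + 1, so a_1 = 1.
  2 = 2*1 + 0, so a_2 = 2.
The remainder reaches 0 after 3 divisions, so the expansion has 3 partial quotients, read off in order.

[1; 1, 2]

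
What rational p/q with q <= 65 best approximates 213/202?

58/55

Expand x = 213/202 as a continued fraction with the Euclidean algorithm:
  213 = 1*202 + 11, so a_0 = 1.
  202 = 18*11 + 4, so a_1 = 18.
  11 = 2*4 + 3, so a_2 = 2.
  4 = 1*3 + 1, so a_3 = 1.
  3 = 3*1 + 0, so a_4 = 3.
so x = [1; 18, 2, 1, 3].
Convergents (p_i = a_i*p_{i-1} + p_{i-2}, q_i = a_i*q_{i-1} + q_{i-2} with p_{-2}=0, p_{-1}=1, q_{-2}=1, q_{-1}=0), until the denominator exceeds 65:
  i=0: a_0=1, p_0 = 1*1 + 0 = 1, q_0 = 1*0 + 1 = 1.
  i=1: a_1=18, p_1 = 18*1 + 1 = 19, q_1 = 18*1 + 0 = 18.
  i=2: a_2=2, p_2 = 2*19 + 1 = 39, q_2 = 2*18 + 1 = 37.
  i=3: a_3=1, p_3 = 1*39 + 19 = 58, q_3 = 1*37 + 18 = 55.
  i=4: a_4=3, p_4 = 3*58 + 39 = 213, q_4 = 3*55 + 37 = 202.
q_4 = 202 > 65, so the last convergent with denominator <= 65 is p_3/q_3 = 58/55.
The closest fraction with denominator <= 65 is either p_3/q_3 or the intermediate fraction (k*p_3 + p_2)/(k*q_3 + q_2) with the largest k >= 1 whose denominator stays <= 65; these approach x as k grows, and every other convergent or intermediate fraction in range is farther away.
Largest k: floor((65 - q_2)/q_3) = floor((65 - 37)/55) = 0.
Since k = 0, no intermediate fraction beyond p_3/q_3 has denominator <= 65, so the convergent 58/55 is the closest (its error is |213*55 - 58*202|/(202*55) = 1/11110).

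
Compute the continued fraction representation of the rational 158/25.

Run the Euclidean algorithm on 158 and 25; the successive quotients are the partial quotients a_0, a_1, ... (each step inverts the fractional part left over by the previous one):
  158 = 6*25 + 8, so a_0 = 6.
  25 = 3*8 + 1, so a_1 = 3.
  8 = 8*1 + 0, so a_2 = 8.
The remainder reaches 0 after 3 divisions, so the expansion has 3 partial quotients, read off in order.

[6; 3, 8]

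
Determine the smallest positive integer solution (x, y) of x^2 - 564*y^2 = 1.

First expand sqrt(564) as a continued fraction. With x_i = (sqrt(564) + m_i)/d_i and (m_0, d_0) = (0, 1): a_0 = floor(sqrt(564)) = 23, since 23^2 = 529 <= 564 < 576 = 24^2.
Iterate m_{i+1} = d_i*a_i - m_i, d_{i+1} = (564 - m_{i+1}^2)/d_i, a_{i+1} = floor((a_0 + m_{i+1})/d_{i+1}):
  m_1 = 1*23 - 0 = 23, d_1 = (564 - 23^2)/1 = 35/1 = 35, a_1 = floor((23 + 23)/35) = 1.
  m_2 = 35*1 - 23 = 12, d_2 = (564 - 12^2)/35 = 420/35 = 12, a_2 = floor((23 + 12)/12) = 2.
  m_3 = 12*2 - 12 = 12, d_3 = (564 - 12^2)/12 = 420/12 = 35, a_3 = floor((23 + 12)/35) = 1.
  m_4 = 35*1 - 12 = 23, d_4 = (564 - 23^2)/35 = 35/35 = 1, a_4 = floor((23 + 23)/1) = 46.
  m_5 = 1*46 - 23 = 23, d_5 = (564 - 23^2)/1 = 35/1 = 35: (m_5, d_5) = (m_1, d_1) = (23, 35), so from here the quotients repeat a_1, ..., a_4; the period length is 4.
So sqrt(564) = [23; (1, 2, 1, 46)] with period length k = 4.
k is even, so the fundamental solution of x^2 - 564y^2 = 1 is (p_{k-1}, q_{k-1}) = (p_3, q_3); compute convergents through index 3.
Convergents (p_i = a_i*p_{i-1} + p_{i-2}, q_i = a_i*q_{i-1} + q_{i-2} with p_{-2}=0, p_{-1}=1, q_{-2}=1, q_{-1}=0):
  i=0: a_0=23, p_0 = 23*1 + 0 = 23, q_0 = 23*0 + 1 = 1.
  i=1: a_1=1, p_1 = 1*23 + 1 = 24, q_1 = 1*1 + 0 = 1.
  i=2: a_2=2, p_2 = 2*24 + 23 = 71, q_2 = 2*1 + 1 = 3.
  i=3: a_3=1, p_3 = 1*71 + 24 = 95, q_3 = 1*3 + 1 = 4.
Check: 95^2 - 564*4^2 = 9025 - 9024 = 1, so (x, y) = (95, 4) solves the equation, and by the theorem it is the least positive solution.

(x, y) = (95, 4)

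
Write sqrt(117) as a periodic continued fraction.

Write x_i = (sqrt(117) + m_i)/d_i with (m_0, d_0) = (0, 1). a_0 = floor(sqrt(117)) = 10, since 10^2 = 100 <= 117 < 121 = 11^2.
Iterate m_{i+1} = d_i*a_i - m_i, d_{i+1} = (117 - m_{i+1}^2)/d_i, a_{i+1} = floor((a_0 + m_{i+1})/d_{i+1}):
  m_1 = 1*10 - 0 = 10, d_1 = (117 - 10^2)/1 = 17/1 = 17, a_1 = floor((10 + 10)/17) = 1.
  m_2 = 17*1 - 10 = 7, d_2 = (117 - 7^2)/17 = 68/17 = 4, a_2 = floor((10 + 7)/4) = 4.
  m_3 = 4*4 - 7 = 9, d_3 = (117 - 9^2)/4 = 36/4 = 9, a_3 = floor((10 + 9)/9) = 2.
  m_4 = 9*2 - 9 = 9, d_4 = (117 - 9^2)/9 = 36/9 = 4, a_4 = floor((10 + 9)/4) = 4.
  m_5 = 4*4 - 9 = 7, d_5 = (117 - 7^2)/4 = 68/4 = 17, a_5 = floor((10 + 7)/17) = 1.
  m_6 = 17*1 - 7 = 10, d_6 = (117 - 10^2)/17 = 17/17 = 1, a_6 = floor((10 + 10)/1) = 20.
  m_7 = 1*20 - 10 = 10, d_7 = (117 - 10^2)/1 = 17/1 = 17: (m_7, d_7) = (m_1, d_1) = (10, 17), so from here the quotients repeat a_1, ..., a_6; the period length is 6.
Hence the expansion of sqrt(117) is a_0 = 10 followed by the repeating block 1, 4, 2, 4, 1, 20 (period 6).

[10; (1, 4, 2, 4, 1, 20)]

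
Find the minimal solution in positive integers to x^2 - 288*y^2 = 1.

(x, y) = (17, 1)

First expand sqrt(288) as a continued fraction. With x_i = (sqrt(288) + m_i)/d_i and (m_0, d_0) = (0, 1): a_0 = floor(sqrt(288)) = 16, since 16^2 = 256 <= 288 < 289 = 17^2.
Iterate m_{i+1} = d_i*a_i - m_i, d_{i+1} = (288 - m_{i+1}^2)/d_i, a_{i+1} = floor((a_0 + m_{i+1})/d_{i+1}):
  m_1 = 1*16 - 0 = 16, d_1 = (288 - 16^2)/1 = 32/1 = 32, a_1 = floor((16 + 16)/32) = 1.
  m_2 = 32*1 - 16 = 16, d_2 = (288 - 16^2)/32 = 32/32 = 1, a_2 = floor((16 + 16)/1) = 32.
  m_3 = 1*32 - 16 = 16, d_3 = (288 - 16^2)/1 = 32/1 = 32: (m_3, d_3) = (m_1, d_1) = (16, 32), so from here the quotients repeat a_1, a_2; the period length is 2.
So sqrt(288) = [16; (1, 32)] with period length k = 2.
k is even, so the fundamental solution of x^2 - 288y^2 = 1 is (p_{k-1}, q_{k-1}) = (p_1, q_1); compute convergents through index 1.
Convergents (p_i = a_i*p_{i-1} + p_{i-2}, q_i = a_i*q_{i-1} + q_{i-2} with p_{-2}=0, p_{-1}=1, q_{-2}=1, q_{-1}=0):
  i=0: a_0=16, p_0 = 16*1 + 0 = 16, q_0 = 16*0 + 1 = 1.
  i=1: a_1=1, p_1 = 1*16 + 1 = 17, q_1 = 1*1 + 0 = 1.
Check: 17^2 - 288*1^2 = 289 - 288 = 1, so (x, y) = (17, 1) solves the equation, and by the theorem it is the least positive solution.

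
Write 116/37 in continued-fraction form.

Run the Euclidean algorithm on 116 and 37; the successive quotients are the partial quotients a_0, a_1, ... (each step inverts the fractional part left over by the previous one):
  116 = 3*37 + 5, so a_0 = 3.
  37 = 7*5 + 2, so a_1 = 7.
  5 = 2*2 + 1, so a_2 = 2.
  2 = 2*1 + 0, so a_3 = 2.
The remainder reaches 0 after 4 divisions, so the expansion has 4 partial quotients, read off in order.

[3; 7, 2, 2]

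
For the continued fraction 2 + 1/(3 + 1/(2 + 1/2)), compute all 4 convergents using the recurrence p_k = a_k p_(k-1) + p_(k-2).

2/1, 7/3, 16/7, 39/17

Using the convergent recurrence p_i = a_i*p_{i-1} + p_{i-2}, q_i = a_i*q_{i-1} + q_{i-2} with p_{-2}=0, p_{-1}=1, q_{-2}=1, q_{-1}=0:
  i=0: a_0=2, p_0 = 2*1 + 0 = 2, q_0 = 2*0 + 1 = 1.
  i=1: a_1=3, p_1 = 3*2 + 1 = 7, q_1 = 3*1 + 0 = 3.
  i=2: a_2=2, p_2 = 2*7 + 2 = 16, q_2 = 2*3 + 1 = 7.
  i=3: a_3=2, p_3 = 2*16 + 7 = 39, q_3 = 2*7 + 3 = 17.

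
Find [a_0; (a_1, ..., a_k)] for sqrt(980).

[31; (3, 3, 1, 1, 2, 1, 1, 3, 3, 62)]

Write x_i = (sqrt(980) + m_i)/d_i with (m_0, d_0) = (0, 1). a_0 = floor(sqrt(980)) = 31, since 31^2 = 961 <= 980 < 1024 = 32^2.
Iterate m_{i+1} = d_i*a_i - m_i, d_{i+1} = (980 - m_{i+1}^2)/d_i, a_{i+1} = floor((a_0 + m_{i+1})/d_{i+1}):
  m_1 = 1*31 - 0 = 31, d_1 = (980 - 31^2)/1 = 19/1 = 19, a_1 = floor((31 + 31)/19) = 3.
  m_2 = 19*3 - 31 = 26, d_2 = (980 - 26^2)/19 = 304/19 = 16, a_2 = floor((31 + 26)/16) = 3.
  m_3 = 16*3 - 26 = 22, d_3 = (980 - 22^2)/16 = 496/16 = 31, a_3 = floor((31 + 22)/31) = 1.
  m_4 = 31*1 - 22 = 9, d_4 = (980 - 9^2)/31 = 899/31 = 29, a_4 = floor((31 + 9)/29) = 1.
  m_5 = 29*1 - 9 = 20, d_5 = (980 - 20^2)/29 = 580/29 = 20, a_5 = floor((31 + 20)/20) = 2.
  m_6 = 20*2 - 20 = 20, d_6 = (980 - 20^2)/20 = 580/20 = 29, a_6 = floor((31 + 20)/29) = 1.
  m_7 = 29*1 - 20 = 9, d_7 = (980 - 9^2)/29 = 899/29 = 31, a_7 = floor((31 + 9)/31) = 1.
  m_8 = 31*1 - 9 = 22, d_8 = (980 - 22^2)/31 = 496/31 = 16, a_8 = floor((31 + 22)/16) = 3.
  m_9 = 16*3 - 22 = 26, d_9 = (980 - 26^2)/16 = 304/16 = 19, a_9 = floor((31 + 26)/19) = 3.
  m_10 = 19*3 - 26 = 31, d_10 = (980 - 31^2)/19 = 19/19 = 1, a_10 = floor((31 + 31)/1) = 62.
  m_11 = 1*62 - 31 = 31, d_11 = (980 - 31^2)/1 = 19/1 = 19: (m_11, d_11) = (m_1, d_1) = (31, 19), so from here the quotients repeat a_1, ..., a_10; the period length is 10.
Hence the expansion of sqrt(980) is a_0 = 31 followed by the repeating block 3, 3, 1, 1, 2, 1, 1, 3, 3, 62 (period 10).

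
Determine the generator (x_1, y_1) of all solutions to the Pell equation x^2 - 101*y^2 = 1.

First expand sqrt(101) as a continued fraction. With x_i = (sqrt(101) + m_i)/d_i and (m_0, d_0) = (0, 1): a_0 = floor(sqrt(101)) = 10, since 10^2 = 100 <= 101 < 121 = 11^2.
Iterate m_{i+1} = d_i*a_i - m_i, d_{i+1} = (101 - m_{i+1}^2)/d_i, a_{i+1} = floor((a_0 + m_{i+1})/d_{i+1}):
  m_1 = 1*10 - 0 = 10, d_1 = (101 - 10^2)/1 = 1/1 = 1, a_1 = floor((10 + 10)/1) = 20.
  m_2 = 1*20 - 10 = 10, d_2 = (101 - 10^2)/1 = 1/1 = 1: (m_2, d_2) = (m_1, d_1) = (10, 1), so from here the quotient a_1 repeats; the period length is 1.
So sqrt(101) = [10; (20)] with period length k = 1.
k is odd, so (p_{k-1}, q_{k-1}) only solves x^2 - 101y^2 = -1 and the fundamental solution of x^2 - 101y^2 = 1 is (p_{2k-1}, q_{2k-1}) = (p_1, q_1); compute convergents through index 1, running through the period twice.
Convergents (p_i = a_i*p_{i-1} + p_{i-2}, q_i = a_i*q_{i-1} + q_{i-2} with p_{-2}=0, p_{-1}=1, q_{-2}=1, q_{-1}=0):
  i=0: a_0=10, p_0 = 10*1 + 0 = 10, q_0 = 10*0 + 1 = 1.
  i=1: a_1=20, p_1 = 20*10 + 1 = 201, q_1 = 20*1 + 0 = 20.
Indeed p_0^2 - 101*q_0^2 = 100 - 101 = -1, not +1.
Check: 201^2 - 101*20^2 = 40401 - 40400 = 1, so (x, y) = (201, 20) solves the equation, and by the theorem it is the least positive solution.

(x, y) = (201, 20)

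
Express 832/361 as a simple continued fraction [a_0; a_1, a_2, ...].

[2; 3, 3, 1, 1, 4, 1, 2]

Run the Euclidean algorithm on 832 and 361; the successive quotients are the partial quotients a_0, a_1, ... (each step inverts the fractional part left over by the previous one):
  832 = 2*361 + 110, so a_0 = 2.
  361 = 3*110 + 31, so a_1 = 3.
  110 = 3*31 + 17, so a_2 = 3.
  31 = 1*17 + 14, so a_3 = 1.
  17 = 1*14 + 3, so a_4 = 1.
  14 = 4*3 + 2, so a_5 = 4.
  3 = 1*2 + 1, so a_6 = 1.
  2 = 2*1 + 0, so a_7 = 2.
The remainder reaches 0 after 8 divisions, so the expansion has 8 partial quotients, read off in order.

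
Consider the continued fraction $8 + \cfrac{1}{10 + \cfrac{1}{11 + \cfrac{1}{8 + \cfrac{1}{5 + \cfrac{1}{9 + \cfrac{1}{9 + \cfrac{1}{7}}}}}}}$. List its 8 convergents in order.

Using the convergent recurrence p_i = a_i*p_{i-1} + p_{i-2}, q_i = a_i*q_{i-1} + q_{i-2} with p_{-2}=0, p_{-1}=1, q_{-2}=1, q_{-1}=0:
  i=0: a_0=8, p_0 = 8*1 + 0 = 8, q_0 = 8*0 + 1 = 1.
  i=1: a_1=10, p_1 = 10*8 + 1 = 81, q_1 = 10*1 + 0 = 10.
  i=2: a_2=11, p_2 = 11*81 + 8 = 899, q_2 = 11*10 + 1 = 111.
  i=3: a_3=8, p_3 = 8*899 + 81 = 7273, q_3 = 8*111 + 10 = 898.
  i=4: a_4=5, p_4 = 5*7273 + 899 = 37264, q_4 = 5*898 + 111 = 4601.
  i=5: a_5=9, p_5 = 9*37264 + 7273 = 342649, q_5 = 9*4601 + 898 = 42307.
  i=6: a_6=9, p_6 = 9*342649 + 37264 = 3121105, q_6 = 9*42307 + 4601 = 385364.
  i=7: a_7=7, p_7 = 7*3121105 + 342649 = 22190384, q_7 = 7*385364 + 42307 = 2739855.

8/1, 81/10, 899/111, 7273/898, 37264/4601, 342649/42307, 3121105/385364, 22190384/2739855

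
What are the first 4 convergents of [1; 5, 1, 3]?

1/1, 6/5, 7/6, 27/23

Using the convergent recurrence p_i = a_i*p_{i-1} + p_{i-2}, q_i = a_i*q_{i-1} + q_{i-2} with p_{-2}=0, p_{-1}=1, q_{-2}=1, q_{-1}=0:
  i=0: a_0=1, p_0 = 1*1 + 0 = 1, q_0 = 1*0 + 1 = 1.
  i=1: a_1=5, p_1 = 5*1 + 1 = 6, q_1 = 5*1 + 0 = 5.
  i=2: a_2=1, p_2 = 1*6 + 1 = 7, q_2 = 1*5 + 1 = 6.
  i=3: a_3=3, p_3 = 3*7 + 6 = 27, q_3 = 3*6 + 5 = 23.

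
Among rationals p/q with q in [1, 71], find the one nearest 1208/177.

273/40

Expand x = 1208/177 as a continued fraction with the Euclidean algorithm:
  1208 = 6*177 + 146, so a_0 = 6.
  177 = 1*146 + 31, so a_1 = 1.
  146 = 4*31 + 22, so a_2 = 4.
  31 = 1*22 + 9, so a_3 = 1.
  22 = 2*9 + 4, so a_4 = 2.
  9 = 2*4 + 1, so a_5 = 2.
  4 = 4*1 + 0, so a_6 = 4.
so x = [6; 1, 4, 1, 2, 2, 4].
Convergents (p_i = a_i*p_{i-1} + p_{i-2}, q_i = a_i*q_{i-1} + q_{i-2} with p_{-2}=0, p_{-1}=1, q_{-2}=1, q_{-1}=0), until the denominator exceeds 71:
  i=0: a_0=6, p_0 = 6*1 + 0 = 6, q_0 = 6*0 + 1 = 1.
  i=1: a_1=1, p_1 = 1*6 + 1 = 7, q_1 = 1*1 + 0 = 1.
  i=2: a_2=4, p_2 = 4*7 + 6 = 34, q_2 = 4*1 + 1 = 5.
  i=3: a_3=1, p_3 = 1*34 + 7 = 41, q_3 = 1*5 + 1 = 6.
  i=4: a_4=2, p_4 = 2*41 + 34 = 116, q_4 = 2*6 + 5 = 17.
  i=5: a_5=2, p_5 = 2*116 + 41 = 273, q_5 = 2*17 + 6 = 40.
  i=6: a_6=4, p_6 = 4*273 + 116 = 1208, q_6 = 4*40 + 17 = 177.
q_6 = 177 > 71, so the last convergent with denominator <= 71 is p_5/q_5 = 273/40.
The closest fraction with denominator <= 71 is either p_5/q_5 or the intermediate fraction (k*p_5 + p_4)/(k*q_5 + q_4) with the largest k >= 1 whose denominator stays <= 71; these approach x as k grows, and every other convergent or intermediate fraction in range is farther away.
Largest k: floor((71 - q_4)/q_5) = floor((71 - 17)/40) = 1.
That gives (1*273 + 116)/(1*40 + 17) = 389/57.
Compare the errors: |x - 273/40| = |1208*40 - 273*177|/(177*40) = 1/7080, and |x - 389/57| = |1208*57 - 389*177|/(177*57) = 3/10089.
Cross-multiplying, 1*10089 = 10089 < 21240 = 3*7080, so 1/7080 is smaller: the convergent 273/40 is closer to x than 389/57.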